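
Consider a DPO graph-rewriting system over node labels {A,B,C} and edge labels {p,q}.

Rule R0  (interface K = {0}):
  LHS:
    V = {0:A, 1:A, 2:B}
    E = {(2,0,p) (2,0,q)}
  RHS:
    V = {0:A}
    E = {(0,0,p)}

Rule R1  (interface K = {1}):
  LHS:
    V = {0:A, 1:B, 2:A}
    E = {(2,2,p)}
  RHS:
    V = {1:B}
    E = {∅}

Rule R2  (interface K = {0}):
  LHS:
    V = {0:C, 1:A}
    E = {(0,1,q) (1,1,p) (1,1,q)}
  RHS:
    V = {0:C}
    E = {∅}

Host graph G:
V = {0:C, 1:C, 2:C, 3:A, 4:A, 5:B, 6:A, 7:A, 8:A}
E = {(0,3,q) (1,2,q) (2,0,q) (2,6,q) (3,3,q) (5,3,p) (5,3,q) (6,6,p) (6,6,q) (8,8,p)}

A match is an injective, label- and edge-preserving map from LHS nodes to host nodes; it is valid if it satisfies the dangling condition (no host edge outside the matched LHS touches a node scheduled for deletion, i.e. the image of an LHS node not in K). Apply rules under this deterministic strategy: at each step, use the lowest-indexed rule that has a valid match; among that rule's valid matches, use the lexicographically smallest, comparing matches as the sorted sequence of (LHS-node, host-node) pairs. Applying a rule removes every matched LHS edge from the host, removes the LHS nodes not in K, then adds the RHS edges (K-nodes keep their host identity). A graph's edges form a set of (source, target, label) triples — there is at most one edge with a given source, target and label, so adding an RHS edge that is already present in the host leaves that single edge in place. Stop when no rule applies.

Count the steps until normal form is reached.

Answer: 3

Derivation:
initial: |V|=9 |E|=10  E = 0-q->3 1-q->2 2-q->0 2-q->6 3-q->3 5-p->3 5-q->3 6-p->6 6-q->6 8-p->8
step 1: apply R0 at {0↦3, 1↦4, 2↦5}  → |V|=7 |E|=9  E = 0-q->3 1-q->2 2-q->0 2-q->6 3-p->3 3-q->3 6-p->6 6-q->6 8-p->8
step 2: apply R2 at {0↦0, 1↦3}  → |V|=6 |E|=6  E = 1-q->2 2-q->0 2-q->6 6-p->6 6-q->6 8-p->8
step 3: apply R2 at {0↦2, 1↦6}  → |V|=5 |E|=3  E = 1-q->2 2-q->0 8-p->8
normal form: no rule applies after step 3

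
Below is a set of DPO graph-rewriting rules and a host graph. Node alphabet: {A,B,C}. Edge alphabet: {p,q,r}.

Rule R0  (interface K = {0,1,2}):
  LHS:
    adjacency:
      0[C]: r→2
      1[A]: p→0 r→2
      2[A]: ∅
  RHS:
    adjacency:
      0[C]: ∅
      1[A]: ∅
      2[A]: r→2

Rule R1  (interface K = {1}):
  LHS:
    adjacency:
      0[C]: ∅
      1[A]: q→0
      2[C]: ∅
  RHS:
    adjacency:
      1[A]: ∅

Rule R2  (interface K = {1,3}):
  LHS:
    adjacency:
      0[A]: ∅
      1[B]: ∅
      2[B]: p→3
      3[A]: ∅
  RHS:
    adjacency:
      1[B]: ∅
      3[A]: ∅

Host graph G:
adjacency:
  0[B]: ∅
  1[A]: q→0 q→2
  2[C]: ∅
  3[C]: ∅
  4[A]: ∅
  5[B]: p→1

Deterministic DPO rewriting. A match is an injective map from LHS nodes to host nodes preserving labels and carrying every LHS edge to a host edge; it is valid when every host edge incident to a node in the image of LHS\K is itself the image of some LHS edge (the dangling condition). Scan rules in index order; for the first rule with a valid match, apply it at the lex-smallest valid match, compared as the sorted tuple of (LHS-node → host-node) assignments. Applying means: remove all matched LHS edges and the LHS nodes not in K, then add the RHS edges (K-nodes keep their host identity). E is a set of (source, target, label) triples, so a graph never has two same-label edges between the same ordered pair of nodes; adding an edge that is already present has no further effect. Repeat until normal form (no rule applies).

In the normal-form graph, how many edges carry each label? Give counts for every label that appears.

start.  V:6 E:3  edges: 1-q->0 1-q->2 5-p->1
1. fire R1 via {0↦2, 1↦1, 2↦3}  →  V:4 E:2  edges: 1-q->0 5-p->1
2. fire R2 via {0↦4, 1↦0, 2↦5, 3↦1}  →  V:2 E:1  edges: 1-q->0
normal form: no rule applies after step 2
NF edges: [(1, 0, 'q')]

Answer: q:1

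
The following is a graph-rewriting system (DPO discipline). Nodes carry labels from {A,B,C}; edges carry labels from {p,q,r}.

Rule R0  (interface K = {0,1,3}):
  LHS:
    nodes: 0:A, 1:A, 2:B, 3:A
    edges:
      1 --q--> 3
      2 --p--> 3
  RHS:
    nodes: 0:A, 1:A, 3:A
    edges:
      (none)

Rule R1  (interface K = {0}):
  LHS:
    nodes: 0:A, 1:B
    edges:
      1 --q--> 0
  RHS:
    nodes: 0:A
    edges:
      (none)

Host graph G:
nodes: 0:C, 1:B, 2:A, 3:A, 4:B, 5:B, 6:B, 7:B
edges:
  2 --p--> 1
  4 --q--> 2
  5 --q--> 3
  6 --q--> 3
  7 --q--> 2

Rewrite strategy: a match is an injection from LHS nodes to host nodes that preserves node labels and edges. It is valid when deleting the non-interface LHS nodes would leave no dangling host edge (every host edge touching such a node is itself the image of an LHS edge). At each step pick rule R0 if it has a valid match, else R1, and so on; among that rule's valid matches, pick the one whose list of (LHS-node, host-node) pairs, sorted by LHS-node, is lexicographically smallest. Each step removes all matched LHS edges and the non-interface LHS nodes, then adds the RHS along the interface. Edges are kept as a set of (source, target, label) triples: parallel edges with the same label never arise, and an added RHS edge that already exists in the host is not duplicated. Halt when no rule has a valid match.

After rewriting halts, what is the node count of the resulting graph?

Answer: 4

Steps:
[0] host  ⇒  8 nodes, 5 edges  {2-p->1 4-q->2 5-q->3 6-q->3 7-q->2}
[1] R1 @ {0↦2, 1↦4}  ⇒  7 nodes, 4 edges  {2-p->1 5-q->3 6-q->3 7-q->2}
[2] R1 @ {0↦2, 1↦7}  ⇒  6 nodes, 3 edges  {2-p->1 5-q->3 6-q->3}
[3] R1 @ {0↦3, 1↦5}  ⇒  5 nodes, 2 edges  {2-p->1 6-q->3}
[4] R1 @ {0↦3, 1↦6}  ⇒  4 nodes, 1 edges  {2-p->1}
final graph: no rule applies after step 4
NF nodes: {0:C, 1:B, 2:A, 3:A}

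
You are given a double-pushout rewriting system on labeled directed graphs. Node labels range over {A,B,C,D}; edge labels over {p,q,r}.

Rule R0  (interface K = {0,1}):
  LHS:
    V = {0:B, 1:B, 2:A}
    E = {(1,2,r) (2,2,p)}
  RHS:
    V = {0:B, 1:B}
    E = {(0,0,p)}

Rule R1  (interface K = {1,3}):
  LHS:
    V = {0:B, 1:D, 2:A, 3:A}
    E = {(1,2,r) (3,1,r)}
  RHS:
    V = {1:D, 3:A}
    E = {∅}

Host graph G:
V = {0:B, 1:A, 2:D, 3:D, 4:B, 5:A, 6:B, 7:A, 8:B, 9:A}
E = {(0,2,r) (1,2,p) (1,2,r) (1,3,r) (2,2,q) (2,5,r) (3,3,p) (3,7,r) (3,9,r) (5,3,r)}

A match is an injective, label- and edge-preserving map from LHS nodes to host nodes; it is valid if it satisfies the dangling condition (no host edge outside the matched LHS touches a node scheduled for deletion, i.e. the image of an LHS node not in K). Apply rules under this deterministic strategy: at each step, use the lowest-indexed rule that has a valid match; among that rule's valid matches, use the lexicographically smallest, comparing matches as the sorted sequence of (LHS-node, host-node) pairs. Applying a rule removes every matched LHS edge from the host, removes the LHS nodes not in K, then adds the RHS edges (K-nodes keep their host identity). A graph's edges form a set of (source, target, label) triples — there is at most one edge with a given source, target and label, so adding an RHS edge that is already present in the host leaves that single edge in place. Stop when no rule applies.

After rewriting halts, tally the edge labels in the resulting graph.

Answer: p:2 q:1 r:1

Steps:
initial: |V|=10 |E|=10  E = 0-r->2 1-p->2 1-r->2 1-r->3 2-q->2 2-r->5 3-p->3 3-r->7 3-r->9 5-r->3
step 1: apply R1 at {0↦4, 1↦3, 2↦7, 3↦1}  → |V|=8 |E|=8  E = 0-r->2 1-p->2 1-r->2 2-q->2 2-r->5 3-p->3 3-r->9 5-r->3
step 2: apply R1 at {0↦6, 1↦3, 2↦9, 3↦5}  → |V|=6 |E|=6  E = 0-r->2 1-p->2 1-r->2 2-q->2 2-r->5 3-p->3
step 3: apply R1 at {0↦8, 1↦2, 2↦5, 3↦1}  → |V|=4 |E|=4  E = 0-r->2 1-p->2 2-q->2 3-p->3
normal form: no rule applies after step 3
NF edges: [(0, 2, 'r'), (1, 2, 'p'), (2, 2, 'q'), (3, 3, 'p')]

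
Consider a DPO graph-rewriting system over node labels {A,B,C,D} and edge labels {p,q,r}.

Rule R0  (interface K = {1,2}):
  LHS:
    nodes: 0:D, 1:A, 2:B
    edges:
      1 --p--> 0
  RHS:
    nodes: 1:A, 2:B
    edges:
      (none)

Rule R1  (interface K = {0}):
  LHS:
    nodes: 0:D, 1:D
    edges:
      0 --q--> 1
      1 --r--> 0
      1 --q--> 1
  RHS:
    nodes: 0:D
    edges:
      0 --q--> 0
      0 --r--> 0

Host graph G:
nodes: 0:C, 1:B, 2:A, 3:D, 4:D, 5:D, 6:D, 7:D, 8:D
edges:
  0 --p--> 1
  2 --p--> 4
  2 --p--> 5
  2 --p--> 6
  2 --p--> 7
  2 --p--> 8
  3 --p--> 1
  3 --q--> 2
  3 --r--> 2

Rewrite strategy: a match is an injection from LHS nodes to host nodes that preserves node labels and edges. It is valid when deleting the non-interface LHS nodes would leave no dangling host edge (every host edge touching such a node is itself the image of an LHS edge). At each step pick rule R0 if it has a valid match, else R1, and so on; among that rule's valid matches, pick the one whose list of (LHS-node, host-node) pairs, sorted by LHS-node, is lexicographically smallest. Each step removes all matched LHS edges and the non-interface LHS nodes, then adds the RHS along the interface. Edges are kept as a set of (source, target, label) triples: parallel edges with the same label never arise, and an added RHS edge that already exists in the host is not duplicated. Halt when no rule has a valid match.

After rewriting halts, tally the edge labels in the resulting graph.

start.  V:9 E:9  edges: 0-p->1 2-p->4 2-p->5 2-p->6 2-p->7 2-p->8 3-p->1 3-q->2 3-r->2
1. fire R0 via {0↦4, 1↦2, 2↦1}  →  V:8 E:8  edges: 0-p->1 2-p->5 2-p->6 2-p->7 2-p->8 3-p->1 3-q->2 3-r->2
2. fire R0 via {0↦5, 1↦2, 2↦1}  →  V:7 E:7  edges: 0-p->1 2-p->6 2-p->7 2-p->8 3-p->1 3-q->2 3-r->2
3. fire R0 via {0↦6, 1↦2, 2↦1}  →  V:6 E:6  edges: 0-p->1 2-p->7 2-p->8 3-p->1 3-q->2 3-r->2
4. fire R0 via {0↦7, 1↦2, 2↦1}  →  V:5 E:5  edges: 0-p->1 2-p->8 3-p->1 3-q->2 3-r->2
5. fire R0 via {0↦8, 1↦2, 2↦1}  →  V:4 E:4  edges: 0-p->1 3-p->1 3-q->2 3-r->2
normal form: no rule applies after step 5
NF edges: [(0, 1, 'p'), (3, 1, 'p'), (3, 2, 'q'), (3, 2, 'r')]

Answer: p:2 q:1 r:1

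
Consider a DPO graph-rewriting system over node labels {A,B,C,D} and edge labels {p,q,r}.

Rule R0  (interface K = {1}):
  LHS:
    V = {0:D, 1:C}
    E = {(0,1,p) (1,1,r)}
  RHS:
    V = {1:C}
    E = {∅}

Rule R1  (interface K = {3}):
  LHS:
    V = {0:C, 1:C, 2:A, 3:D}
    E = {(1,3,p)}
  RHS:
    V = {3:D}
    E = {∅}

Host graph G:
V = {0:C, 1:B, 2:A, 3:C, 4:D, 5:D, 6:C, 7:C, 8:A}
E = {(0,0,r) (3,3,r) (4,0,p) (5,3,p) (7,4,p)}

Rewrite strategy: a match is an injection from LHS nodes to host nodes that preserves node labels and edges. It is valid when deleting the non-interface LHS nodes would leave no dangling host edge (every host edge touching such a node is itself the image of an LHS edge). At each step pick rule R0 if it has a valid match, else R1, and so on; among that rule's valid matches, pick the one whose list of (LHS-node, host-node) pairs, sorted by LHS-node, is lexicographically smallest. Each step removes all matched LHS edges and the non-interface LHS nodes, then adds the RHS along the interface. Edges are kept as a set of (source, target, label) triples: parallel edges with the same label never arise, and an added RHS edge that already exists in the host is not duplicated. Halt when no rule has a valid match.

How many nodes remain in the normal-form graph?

[0] host  ⇒  9 nodes, 5 edges  {0-r->0 3-r->3 4-p->0 5-p->3 7-p->4}
[1] R0 @ {0↦5, 1↦3}  ⇒  8 nodes, 3 edges  {0-r->0 4-p->0 7-p->4}
[2] R1 @ {0↦3, 1↦7, 2↦2, 3↦4}  ⇒  5 nodes, 2 edges  {0-r->0 4-p->0}
[3] R0 @ {0↦4, 1↦0}  ⇒  4 nodes, 0 edges  {∅}
halt: no rule applies after step 3
NF nodes: {0:C, 1:B, 6:C, 8:A}

Answer: 4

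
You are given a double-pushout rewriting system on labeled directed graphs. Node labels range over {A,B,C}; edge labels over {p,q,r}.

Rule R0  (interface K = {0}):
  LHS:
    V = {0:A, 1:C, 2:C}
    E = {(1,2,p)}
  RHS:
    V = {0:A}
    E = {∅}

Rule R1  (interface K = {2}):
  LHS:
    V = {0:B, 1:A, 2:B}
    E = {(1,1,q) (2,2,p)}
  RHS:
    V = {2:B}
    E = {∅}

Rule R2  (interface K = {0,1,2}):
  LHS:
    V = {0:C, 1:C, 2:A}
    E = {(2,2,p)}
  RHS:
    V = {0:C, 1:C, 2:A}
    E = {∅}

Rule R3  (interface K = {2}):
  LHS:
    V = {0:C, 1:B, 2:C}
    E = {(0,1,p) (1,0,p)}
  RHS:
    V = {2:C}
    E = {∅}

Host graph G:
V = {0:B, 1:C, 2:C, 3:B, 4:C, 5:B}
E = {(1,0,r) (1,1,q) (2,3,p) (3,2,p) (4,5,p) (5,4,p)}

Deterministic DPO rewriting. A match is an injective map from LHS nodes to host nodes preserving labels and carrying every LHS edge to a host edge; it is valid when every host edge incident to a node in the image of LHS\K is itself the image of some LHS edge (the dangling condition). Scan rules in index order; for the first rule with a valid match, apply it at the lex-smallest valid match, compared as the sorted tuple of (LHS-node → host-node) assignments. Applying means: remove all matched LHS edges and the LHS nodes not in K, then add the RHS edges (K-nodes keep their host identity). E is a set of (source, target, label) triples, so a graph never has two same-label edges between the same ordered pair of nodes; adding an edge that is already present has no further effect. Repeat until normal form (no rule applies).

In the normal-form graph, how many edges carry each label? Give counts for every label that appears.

initial: |V|=6 |E|=6  E = 1-r->0 1-q->1 2-p->3 3-p->2 4-p->5 5-p->4
step 1: apply R3 at {0↦2, 1↦3, 2↦1}  → |V|=4 |E|=4  E = 1-r->0 1-q->1 4-p->5 5-p->4
step 2: apply R3 at {0↦4, 1↦5, 2↦1}  → |V|=2 |E|=2  E = 1-r->0 1-q->1
final graph: no rule applies after step 2
NF edges: [(1, 0, 'r'), (1, 1, 'q')]

Answer: q:1 r:1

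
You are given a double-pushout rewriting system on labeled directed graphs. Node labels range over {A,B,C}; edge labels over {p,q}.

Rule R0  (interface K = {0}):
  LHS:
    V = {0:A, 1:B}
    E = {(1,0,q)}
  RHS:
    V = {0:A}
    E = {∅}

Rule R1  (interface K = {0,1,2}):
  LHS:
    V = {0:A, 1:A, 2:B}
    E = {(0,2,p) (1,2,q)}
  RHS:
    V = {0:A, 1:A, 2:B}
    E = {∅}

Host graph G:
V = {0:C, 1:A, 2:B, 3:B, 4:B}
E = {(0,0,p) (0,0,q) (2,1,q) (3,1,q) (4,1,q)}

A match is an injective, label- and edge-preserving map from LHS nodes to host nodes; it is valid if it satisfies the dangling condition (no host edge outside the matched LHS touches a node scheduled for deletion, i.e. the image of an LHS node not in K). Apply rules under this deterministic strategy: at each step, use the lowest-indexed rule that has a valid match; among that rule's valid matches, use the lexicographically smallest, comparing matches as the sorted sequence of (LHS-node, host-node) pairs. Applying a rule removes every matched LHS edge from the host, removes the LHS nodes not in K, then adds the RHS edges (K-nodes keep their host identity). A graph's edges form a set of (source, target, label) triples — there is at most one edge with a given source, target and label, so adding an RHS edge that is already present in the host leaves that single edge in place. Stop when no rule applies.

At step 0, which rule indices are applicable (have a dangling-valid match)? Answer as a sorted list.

Answer: [R0]

Steps:
R0: 3 valid matches — {0↦1, 1↦2}, {0↦1, 1↦3}, {0↦1, 1↦4}
R1: no valid match — LHS pattern not found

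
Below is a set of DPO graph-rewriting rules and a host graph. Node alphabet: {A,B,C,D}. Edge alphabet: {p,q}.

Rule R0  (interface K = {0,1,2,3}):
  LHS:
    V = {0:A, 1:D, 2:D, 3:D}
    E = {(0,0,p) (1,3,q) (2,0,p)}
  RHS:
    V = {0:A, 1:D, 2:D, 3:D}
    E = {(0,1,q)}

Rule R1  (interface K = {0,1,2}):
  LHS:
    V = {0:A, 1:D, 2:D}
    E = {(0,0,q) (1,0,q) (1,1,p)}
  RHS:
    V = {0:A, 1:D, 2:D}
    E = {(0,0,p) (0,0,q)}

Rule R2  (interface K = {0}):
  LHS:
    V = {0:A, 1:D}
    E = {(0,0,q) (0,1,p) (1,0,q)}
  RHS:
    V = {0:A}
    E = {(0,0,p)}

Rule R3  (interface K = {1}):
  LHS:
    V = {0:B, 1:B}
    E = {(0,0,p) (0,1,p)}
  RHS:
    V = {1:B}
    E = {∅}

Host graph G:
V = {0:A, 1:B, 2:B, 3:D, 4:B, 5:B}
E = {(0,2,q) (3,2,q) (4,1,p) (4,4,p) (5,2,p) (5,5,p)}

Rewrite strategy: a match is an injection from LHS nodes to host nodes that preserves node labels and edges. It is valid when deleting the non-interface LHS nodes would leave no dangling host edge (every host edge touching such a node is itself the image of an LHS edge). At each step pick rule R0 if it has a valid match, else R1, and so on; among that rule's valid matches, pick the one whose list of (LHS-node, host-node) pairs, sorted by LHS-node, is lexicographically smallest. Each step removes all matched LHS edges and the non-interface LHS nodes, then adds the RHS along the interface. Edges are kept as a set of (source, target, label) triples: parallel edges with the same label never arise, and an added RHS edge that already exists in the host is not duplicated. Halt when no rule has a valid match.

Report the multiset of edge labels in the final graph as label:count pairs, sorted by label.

Answer: q:2

Steps:
[0] host  ⇒  6 nodes, 6 edges  {0-q->2 3-q->2 4-p->1 4-p->4 5-p->2 5-p->5}
[1] R3 @ {0↦4, 1↦1}  ⇒  5 nodes, 4 edges  {0-q->2 3-q->2 5-p->2 5-p->5}
[2] R3 @ {0↦5, 1↦2}  ⇒  4 nodes, 2 edges  {0-q->2 3-q->2}
final graph: no rule applies after step 2
NF edges: [(0, 2, 'q'), (3, 2, 'q')]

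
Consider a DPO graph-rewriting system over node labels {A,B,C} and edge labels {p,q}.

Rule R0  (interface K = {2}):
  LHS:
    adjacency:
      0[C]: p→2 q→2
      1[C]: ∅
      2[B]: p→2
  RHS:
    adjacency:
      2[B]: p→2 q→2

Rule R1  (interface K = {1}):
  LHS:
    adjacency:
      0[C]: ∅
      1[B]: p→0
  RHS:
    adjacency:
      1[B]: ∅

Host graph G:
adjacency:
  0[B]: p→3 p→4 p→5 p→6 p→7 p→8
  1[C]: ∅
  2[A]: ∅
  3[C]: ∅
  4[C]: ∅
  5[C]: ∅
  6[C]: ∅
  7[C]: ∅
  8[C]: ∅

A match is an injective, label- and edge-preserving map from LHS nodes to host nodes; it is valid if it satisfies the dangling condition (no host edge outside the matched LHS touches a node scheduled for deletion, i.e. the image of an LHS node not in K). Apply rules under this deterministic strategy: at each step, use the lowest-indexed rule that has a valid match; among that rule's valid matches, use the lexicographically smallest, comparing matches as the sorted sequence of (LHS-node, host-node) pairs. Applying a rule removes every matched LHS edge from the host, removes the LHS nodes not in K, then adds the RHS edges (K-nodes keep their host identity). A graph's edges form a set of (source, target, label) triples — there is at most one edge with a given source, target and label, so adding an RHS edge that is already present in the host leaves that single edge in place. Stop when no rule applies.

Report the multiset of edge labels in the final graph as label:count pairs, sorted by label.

[0] host  ⇒  9 nodes, 6 edges  {0-p->3 0-p->4 0-p->5 0-p->6 0-p->7 0-p->8}
[1] R1 @ {0↦3, 1↦0}  ⇒  8 nodes, 5 edges  {0-p->4 0-p->5 0-p->6 0-p->7 0-p->8}
[2] R1 @ {0↦4, 1↦0}  ⇒  7 nodes, 4 edges  {0-p->5 0-p->6 0-p->7 0-p->8}
[3] R1 @ {0↦5, 1↦0}  ⇒  6 nodes, 3 edges  {0-p->6 0-p->7 0-p->8}
[4] R1 @ {0↦6, 1↦0}  ⇒  5 nodes, 2 edges  {0-p->7 0-p->8}
[5] R1 @ {0↦7, 1↦0}  ⇒  4 nodes, 1 edges  {0-p->8}
[6] R1 @ {0↦8, 1↦0}  ⇒  3 nodes, 0 edges  {∅}
normal form: no rule applies after step 6
NF edges: []

Answer: (no edges)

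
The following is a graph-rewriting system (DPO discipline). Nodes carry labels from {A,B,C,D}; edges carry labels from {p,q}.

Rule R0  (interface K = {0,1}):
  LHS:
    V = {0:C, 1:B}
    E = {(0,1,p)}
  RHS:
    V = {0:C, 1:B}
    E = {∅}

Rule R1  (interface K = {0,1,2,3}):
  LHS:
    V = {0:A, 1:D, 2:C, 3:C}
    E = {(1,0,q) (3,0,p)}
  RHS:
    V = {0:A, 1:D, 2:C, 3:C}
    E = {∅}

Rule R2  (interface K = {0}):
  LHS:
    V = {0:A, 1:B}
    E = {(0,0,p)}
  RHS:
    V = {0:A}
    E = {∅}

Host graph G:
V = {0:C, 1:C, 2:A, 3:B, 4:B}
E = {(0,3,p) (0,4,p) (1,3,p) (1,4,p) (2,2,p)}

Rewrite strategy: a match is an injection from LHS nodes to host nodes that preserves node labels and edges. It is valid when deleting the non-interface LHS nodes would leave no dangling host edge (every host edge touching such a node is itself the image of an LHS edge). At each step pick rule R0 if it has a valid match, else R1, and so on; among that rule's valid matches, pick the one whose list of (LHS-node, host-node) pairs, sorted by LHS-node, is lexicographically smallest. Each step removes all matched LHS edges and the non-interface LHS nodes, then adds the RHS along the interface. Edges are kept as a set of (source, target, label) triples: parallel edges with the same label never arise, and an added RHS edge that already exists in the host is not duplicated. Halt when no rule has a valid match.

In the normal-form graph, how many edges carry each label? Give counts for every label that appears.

initial: |V|=5 |E|=5  E = 0-p->3 0-p->4 1-p->3 1-p->4 2-p->2
step 1: apply R0 at {0↦0, 1↦3}  → |V|=5 |E|=4  E = 0-p->4 1-p->3 1-p->4 2-p->2
step 2: apply R0 at {0↦0, 1↦4}  → |V|=5 |E|=3  E = 1-p->3 1-p->4 2-p->2
step 3: apply R0 at {0↦1, 1↦3}  → |V|=5 |E|=2  E = 1-p->4 2-p->2
step 4: apply R0 at {0↦1, 1↦4}  → |V|=5 |E|=1  E = 2-p->2
step 5: apply R2 at {0↦2, 1↦3}  → |V|=4 |E|=0  E = ∅
final graph: no rule applies after step 5
NF edges: []

Answer: (no edges)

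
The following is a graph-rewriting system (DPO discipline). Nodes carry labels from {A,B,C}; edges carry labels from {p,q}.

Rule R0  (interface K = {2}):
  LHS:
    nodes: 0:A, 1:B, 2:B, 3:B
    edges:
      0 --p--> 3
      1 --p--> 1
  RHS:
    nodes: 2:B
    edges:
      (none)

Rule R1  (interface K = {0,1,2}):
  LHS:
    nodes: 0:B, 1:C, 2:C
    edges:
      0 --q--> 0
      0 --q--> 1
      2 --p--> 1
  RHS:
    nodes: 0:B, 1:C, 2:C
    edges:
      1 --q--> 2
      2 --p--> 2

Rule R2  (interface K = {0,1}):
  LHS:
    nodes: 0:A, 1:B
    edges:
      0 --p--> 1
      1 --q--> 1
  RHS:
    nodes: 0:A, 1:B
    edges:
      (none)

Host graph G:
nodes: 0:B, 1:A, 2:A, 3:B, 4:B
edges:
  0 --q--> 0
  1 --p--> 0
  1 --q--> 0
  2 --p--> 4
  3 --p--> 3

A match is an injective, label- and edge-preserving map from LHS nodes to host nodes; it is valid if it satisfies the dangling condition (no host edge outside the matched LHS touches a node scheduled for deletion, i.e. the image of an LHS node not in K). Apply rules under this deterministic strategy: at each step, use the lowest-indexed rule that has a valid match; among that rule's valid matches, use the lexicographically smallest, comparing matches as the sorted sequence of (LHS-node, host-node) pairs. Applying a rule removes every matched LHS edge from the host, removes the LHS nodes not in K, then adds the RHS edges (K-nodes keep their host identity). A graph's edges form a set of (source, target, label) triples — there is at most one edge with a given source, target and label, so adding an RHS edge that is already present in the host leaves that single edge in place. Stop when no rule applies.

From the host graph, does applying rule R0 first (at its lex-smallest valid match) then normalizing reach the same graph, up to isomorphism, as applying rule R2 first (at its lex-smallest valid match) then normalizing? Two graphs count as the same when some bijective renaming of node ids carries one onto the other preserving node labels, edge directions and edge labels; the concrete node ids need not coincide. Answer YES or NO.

branch R0-first: apply at {0↦2, 1↦3, 2↦0, 3↦4} → |E|=3, then 1 more step(s) → NF |V|=2 |E|=1 V={0:B, 1:A} E=1-q->0
branch R2-first: apply at {0↦1, 1↦0} → |E|=3, then 1 more step(s) → NF |V|=2 |E|=1 V={0:B, 1:A} E=1-q->0
graphs isomorphic (equal up to label-preserving node renaming)

Answer: YES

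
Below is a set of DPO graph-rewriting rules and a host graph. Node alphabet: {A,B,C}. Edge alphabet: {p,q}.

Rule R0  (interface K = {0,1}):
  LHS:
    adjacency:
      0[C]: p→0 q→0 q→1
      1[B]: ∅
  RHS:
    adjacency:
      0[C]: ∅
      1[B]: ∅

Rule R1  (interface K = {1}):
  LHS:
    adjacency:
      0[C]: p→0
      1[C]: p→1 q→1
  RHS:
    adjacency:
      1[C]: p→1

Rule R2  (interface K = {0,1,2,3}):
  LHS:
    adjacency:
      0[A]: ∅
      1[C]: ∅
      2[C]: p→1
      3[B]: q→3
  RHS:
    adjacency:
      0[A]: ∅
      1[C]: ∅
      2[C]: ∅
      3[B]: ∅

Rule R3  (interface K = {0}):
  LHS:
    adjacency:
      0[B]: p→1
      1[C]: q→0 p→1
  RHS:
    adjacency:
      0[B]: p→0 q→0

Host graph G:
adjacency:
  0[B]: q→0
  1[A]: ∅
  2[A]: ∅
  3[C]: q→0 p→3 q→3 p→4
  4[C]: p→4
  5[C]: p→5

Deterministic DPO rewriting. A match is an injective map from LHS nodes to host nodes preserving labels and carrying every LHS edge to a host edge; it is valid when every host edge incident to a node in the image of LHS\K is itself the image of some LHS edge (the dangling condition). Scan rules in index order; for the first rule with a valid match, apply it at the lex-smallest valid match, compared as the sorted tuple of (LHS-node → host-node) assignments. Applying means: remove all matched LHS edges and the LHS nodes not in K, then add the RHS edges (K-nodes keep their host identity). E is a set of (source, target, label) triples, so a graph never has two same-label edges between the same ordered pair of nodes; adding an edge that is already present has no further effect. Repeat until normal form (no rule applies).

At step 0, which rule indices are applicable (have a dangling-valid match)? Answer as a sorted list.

Answer: [R0,R1,R2]

Steps:
R0: 1 valid match — {0↦3, 1↦0}
R1: 1 valid match — {0↦5, 1↦3}
R2: 2 valid matches — {0↦1, 1↦4, 2↦3, 3↦0}, {0↦2, 1↦4, 2↦3, 3↦0}
R3: no valid match — LHS pattern not found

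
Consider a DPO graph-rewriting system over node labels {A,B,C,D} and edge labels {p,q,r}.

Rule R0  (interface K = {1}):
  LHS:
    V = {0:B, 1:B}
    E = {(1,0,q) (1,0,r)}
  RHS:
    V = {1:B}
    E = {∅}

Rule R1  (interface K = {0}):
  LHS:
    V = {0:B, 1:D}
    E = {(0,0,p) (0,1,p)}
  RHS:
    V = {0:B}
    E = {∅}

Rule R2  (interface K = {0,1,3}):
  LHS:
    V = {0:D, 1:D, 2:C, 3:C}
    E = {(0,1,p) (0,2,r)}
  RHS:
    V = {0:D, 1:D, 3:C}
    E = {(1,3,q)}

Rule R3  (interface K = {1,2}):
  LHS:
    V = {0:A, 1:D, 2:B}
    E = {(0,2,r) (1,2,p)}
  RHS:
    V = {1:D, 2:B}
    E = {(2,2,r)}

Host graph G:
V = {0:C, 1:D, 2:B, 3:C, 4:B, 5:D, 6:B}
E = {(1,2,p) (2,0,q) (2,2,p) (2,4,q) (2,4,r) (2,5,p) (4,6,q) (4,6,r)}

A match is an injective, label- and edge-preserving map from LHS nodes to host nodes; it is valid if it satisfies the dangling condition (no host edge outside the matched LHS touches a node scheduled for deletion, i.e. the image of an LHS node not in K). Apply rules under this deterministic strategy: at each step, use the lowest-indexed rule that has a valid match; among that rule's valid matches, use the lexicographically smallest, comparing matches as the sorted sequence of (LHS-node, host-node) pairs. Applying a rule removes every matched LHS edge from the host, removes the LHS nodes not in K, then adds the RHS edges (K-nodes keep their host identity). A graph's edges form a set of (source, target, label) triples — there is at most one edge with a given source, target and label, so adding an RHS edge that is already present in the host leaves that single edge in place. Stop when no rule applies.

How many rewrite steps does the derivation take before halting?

start.  V:7 E:8  edges: 1-p->2 2-q->0 2-p->2 2-q->4 2-r->4 2-p->5 4-q->6 4-r->6
1. fire R0 via {0↦6, 1↦4}  →  V:6 E:6  edges: 1-p->2 2-q->0 2-p->2 2-q->4 2-r->4 2-p->5
2. fire R0 via {0↦4, 1↦2}  →  V:5 E:4  edges: 1-p->2 2-q->0 2-p->2 2-p->5
3. fire R1 via {0↦2, 1↦5}  →  V:4 E:2  edges: 1-p->2 2-q->0
final graph: no rule applies after step 3

Answer: 3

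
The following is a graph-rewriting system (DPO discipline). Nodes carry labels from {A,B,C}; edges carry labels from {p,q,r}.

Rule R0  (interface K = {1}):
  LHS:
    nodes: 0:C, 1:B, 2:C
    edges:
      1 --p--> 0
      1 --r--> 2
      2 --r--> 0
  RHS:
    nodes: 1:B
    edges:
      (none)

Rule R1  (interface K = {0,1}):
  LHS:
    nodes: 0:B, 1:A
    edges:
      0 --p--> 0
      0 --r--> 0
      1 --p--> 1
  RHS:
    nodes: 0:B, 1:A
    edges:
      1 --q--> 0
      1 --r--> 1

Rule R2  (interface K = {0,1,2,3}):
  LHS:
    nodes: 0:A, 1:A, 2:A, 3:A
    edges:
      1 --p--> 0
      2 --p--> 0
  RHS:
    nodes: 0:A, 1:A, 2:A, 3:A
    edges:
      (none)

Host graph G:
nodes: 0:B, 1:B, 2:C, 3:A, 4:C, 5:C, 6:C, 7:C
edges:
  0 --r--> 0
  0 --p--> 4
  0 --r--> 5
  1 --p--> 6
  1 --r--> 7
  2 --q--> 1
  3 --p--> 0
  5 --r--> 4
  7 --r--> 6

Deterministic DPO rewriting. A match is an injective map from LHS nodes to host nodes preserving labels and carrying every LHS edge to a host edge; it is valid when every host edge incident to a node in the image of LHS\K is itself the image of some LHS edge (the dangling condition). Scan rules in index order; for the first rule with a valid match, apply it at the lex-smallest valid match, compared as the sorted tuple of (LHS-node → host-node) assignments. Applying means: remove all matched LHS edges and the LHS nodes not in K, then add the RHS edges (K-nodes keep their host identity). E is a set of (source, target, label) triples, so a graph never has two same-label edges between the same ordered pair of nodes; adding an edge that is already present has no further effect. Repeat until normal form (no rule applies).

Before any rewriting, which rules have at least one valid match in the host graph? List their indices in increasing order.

R0: 2 valid matches — {0↦4, 1↦0, 2↦5}, {0↦6, 1↦1, 2↦7}
R1: no valid match — LHS pattern not found
R2: no valid match — LHS pattern not found

Answer: [R0]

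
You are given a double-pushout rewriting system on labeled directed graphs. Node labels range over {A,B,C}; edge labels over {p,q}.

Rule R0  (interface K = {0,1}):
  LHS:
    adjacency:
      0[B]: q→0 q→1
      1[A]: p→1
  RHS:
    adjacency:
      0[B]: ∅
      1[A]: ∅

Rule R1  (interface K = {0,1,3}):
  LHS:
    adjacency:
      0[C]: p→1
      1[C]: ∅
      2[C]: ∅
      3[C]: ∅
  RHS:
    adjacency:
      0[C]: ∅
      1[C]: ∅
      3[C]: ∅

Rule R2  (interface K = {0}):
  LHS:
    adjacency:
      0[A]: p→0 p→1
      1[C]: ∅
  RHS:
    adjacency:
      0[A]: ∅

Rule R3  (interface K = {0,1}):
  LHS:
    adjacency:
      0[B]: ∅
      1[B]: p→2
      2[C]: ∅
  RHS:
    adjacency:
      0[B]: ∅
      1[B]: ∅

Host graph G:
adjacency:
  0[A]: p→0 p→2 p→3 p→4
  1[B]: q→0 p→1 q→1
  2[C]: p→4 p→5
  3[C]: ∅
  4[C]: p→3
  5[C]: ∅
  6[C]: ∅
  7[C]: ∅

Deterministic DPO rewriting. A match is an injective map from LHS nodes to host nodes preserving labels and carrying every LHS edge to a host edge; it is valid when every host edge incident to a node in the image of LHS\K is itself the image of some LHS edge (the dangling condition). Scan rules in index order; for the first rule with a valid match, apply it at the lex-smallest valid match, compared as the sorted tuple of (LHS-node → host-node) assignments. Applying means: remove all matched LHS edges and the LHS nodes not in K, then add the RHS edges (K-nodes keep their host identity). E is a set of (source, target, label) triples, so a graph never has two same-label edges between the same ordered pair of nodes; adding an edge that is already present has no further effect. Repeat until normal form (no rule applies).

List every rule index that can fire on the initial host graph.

R0: 1 valid match — {0↦1, 1↦0}
R1: 18 valid matches — {0↦2, 1↦4, 2↦6, 3↦3}, {0↦2, 1↦4, 2↦6, 3↦5}, {0↦2, 1↦4, 2↦6, 3↦7} (+15 more)
R2: no valid match — 3 raw matches, all fail dangling condition
R3: no valid match — LHS pattern not found

Answer: [R0,R1]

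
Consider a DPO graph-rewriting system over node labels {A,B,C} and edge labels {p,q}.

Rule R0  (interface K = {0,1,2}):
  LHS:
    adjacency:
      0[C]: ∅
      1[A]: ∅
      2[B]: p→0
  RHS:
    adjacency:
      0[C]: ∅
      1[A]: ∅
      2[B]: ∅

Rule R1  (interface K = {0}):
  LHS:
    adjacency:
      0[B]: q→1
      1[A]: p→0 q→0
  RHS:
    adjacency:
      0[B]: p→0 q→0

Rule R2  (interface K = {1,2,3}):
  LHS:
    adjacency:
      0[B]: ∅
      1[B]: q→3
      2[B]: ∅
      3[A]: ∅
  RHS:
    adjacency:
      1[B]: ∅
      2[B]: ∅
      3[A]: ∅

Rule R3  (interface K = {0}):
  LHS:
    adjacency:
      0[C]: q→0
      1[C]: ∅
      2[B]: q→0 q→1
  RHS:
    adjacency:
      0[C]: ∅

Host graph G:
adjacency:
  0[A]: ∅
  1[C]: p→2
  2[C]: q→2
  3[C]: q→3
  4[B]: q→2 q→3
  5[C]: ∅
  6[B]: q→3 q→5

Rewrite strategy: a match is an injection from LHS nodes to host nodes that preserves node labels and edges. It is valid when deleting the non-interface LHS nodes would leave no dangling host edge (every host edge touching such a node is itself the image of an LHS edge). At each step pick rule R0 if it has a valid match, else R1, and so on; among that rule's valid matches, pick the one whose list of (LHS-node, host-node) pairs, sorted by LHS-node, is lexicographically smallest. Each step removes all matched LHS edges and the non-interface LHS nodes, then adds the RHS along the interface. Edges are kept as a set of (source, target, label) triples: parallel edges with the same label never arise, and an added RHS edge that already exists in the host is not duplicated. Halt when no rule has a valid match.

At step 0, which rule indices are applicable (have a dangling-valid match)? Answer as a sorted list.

R0: no valid match — LHS pattern not found
R1: no valid match — LHS pattern not found
R2: no valid match — LHS pattern not found
R3: 1 valid match — {0↦3, 1↦5, 2↦6}

Answer: [R3]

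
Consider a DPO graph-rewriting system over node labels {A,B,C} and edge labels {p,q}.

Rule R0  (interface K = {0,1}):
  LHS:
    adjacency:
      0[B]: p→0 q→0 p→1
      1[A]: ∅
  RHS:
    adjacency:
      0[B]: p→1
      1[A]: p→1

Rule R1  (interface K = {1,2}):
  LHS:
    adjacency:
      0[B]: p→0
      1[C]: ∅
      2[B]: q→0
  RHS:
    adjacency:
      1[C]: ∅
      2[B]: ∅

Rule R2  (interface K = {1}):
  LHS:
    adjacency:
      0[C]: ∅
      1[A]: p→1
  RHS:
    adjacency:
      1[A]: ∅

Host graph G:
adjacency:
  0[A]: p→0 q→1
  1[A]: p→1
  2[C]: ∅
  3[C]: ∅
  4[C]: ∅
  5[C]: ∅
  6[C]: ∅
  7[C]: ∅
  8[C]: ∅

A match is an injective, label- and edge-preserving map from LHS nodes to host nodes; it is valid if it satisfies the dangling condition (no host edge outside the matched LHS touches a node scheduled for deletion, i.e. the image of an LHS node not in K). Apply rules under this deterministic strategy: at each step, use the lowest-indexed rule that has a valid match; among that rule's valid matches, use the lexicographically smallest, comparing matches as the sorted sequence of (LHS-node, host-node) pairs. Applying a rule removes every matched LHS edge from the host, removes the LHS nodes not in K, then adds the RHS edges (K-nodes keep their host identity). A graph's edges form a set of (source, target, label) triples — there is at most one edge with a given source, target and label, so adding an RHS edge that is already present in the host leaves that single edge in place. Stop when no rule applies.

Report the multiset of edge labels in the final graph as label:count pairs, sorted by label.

start.  V:9 E:3  edges: 0-p->0 0-q->1 1-p->1
1. fire R2 via {0↦2, 1↦0}  →  V:8 E:2  edges: 0-q->1 1-p->1
2. fire R2 via {0↦3, 1↦1}  →  V:7 E:1  edges: 0-q->1
final graph: no rule applies after step 2
NF edges: [(0, 1, 'q')]

Answer: q:1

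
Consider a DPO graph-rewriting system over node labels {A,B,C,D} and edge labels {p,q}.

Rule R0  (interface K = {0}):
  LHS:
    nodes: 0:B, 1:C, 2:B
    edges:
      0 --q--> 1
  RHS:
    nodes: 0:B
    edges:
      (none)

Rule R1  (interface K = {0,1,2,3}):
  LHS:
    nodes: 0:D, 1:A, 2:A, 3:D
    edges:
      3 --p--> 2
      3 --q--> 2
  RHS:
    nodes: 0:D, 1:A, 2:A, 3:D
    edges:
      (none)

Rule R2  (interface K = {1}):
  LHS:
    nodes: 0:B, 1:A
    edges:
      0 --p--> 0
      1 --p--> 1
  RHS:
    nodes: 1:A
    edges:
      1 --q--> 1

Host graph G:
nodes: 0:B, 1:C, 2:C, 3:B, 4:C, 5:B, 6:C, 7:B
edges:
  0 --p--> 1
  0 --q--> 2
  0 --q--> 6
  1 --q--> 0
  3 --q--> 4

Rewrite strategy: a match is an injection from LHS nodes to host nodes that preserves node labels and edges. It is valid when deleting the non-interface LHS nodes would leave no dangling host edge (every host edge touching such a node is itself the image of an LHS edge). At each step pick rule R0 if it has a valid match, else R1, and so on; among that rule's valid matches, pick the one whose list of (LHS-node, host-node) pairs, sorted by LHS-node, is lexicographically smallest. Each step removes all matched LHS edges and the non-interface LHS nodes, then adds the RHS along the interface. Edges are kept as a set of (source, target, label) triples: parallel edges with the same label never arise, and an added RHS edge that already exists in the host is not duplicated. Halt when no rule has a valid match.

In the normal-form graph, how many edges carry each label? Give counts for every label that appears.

initial: |V|=8 |E|=5  E = 0-p->1 0-q->2 0-q->6 1-q->0 3-q->4
step 1: apply R0 at {0↦0, 1↦2, 2↦5}  → |V|=6 |E|=4  E = 0-p->1 0-q->6 1-q->0 3-q->4
step 2: apply R0 at {0↦0, 1↦6, 2↦7}  → |V|=4 |E|=3  E = 0-p->1 1-q->0 3-q->4
halt: no rule applies after step 2
NF edges: [(0, 1, 'p'), (1, 0, 'q'), (3, 4, 'q')]

Answer: p:1 q:2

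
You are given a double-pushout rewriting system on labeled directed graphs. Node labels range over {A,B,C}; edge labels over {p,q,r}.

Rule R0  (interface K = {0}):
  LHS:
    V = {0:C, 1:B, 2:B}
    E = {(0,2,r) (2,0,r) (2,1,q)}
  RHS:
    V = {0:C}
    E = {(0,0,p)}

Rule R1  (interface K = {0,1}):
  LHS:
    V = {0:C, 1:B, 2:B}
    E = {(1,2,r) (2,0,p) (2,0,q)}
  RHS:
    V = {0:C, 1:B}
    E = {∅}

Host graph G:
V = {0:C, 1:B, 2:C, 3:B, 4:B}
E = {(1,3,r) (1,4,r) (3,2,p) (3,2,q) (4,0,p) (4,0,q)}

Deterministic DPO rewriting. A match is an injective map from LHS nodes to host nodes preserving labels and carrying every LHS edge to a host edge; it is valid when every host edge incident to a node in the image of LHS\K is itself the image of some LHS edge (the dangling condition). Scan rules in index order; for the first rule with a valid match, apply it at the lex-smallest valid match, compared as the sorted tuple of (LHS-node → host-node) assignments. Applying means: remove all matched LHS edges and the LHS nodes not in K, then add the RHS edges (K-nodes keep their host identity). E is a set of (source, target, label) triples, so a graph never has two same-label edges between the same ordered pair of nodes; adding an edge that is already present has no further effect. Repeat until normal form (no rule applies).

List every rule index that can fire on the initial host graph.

Answer: [R1]

Steps:
R0: no valid match — LHS pattern not found
R1: 2 valid matches — {0↦0, 1↦1, 2↦4}, {0↦2, 1↦1, 2↦3}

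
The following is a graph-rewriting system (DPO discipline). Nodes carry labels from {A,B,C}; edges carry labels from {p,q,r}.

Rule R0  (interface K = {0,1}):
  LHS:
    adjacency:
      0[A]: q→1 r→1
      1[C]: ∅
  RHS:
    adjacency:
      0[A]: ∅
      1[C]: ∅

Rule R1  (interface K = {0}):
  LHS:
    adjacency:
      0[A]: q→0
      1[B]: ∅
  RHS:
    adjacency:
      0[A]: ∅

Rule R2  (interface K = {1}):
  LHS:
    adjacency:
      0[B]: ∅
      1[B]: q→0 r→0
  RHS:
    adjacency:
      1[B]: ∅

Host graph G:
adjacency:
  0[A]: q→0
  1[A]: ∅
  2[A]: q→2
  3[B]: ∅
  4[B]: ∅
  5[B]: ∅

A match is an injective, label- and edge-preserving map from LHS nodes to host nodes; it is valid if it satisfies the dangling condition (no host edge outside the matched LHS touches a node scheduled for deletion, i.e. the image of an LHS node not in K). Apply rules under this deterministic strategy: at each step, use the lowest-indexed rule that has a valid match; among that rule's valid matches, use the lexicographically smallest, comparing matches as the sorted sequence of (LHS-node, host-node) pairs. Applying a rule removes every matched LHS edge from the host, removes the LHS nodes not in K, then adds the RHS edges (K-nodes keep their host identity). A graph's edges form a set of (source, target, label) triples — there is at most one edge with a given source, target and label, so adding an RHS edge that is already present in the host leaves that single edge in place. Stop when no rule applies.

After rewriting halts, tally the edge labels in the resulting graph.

initial: |V|=6 |E|=2  E = 0-q->0 2-q->2
step 1: apply R1 at {0↦0, 1↦3}  → |V|=5 |E|=1  E = 2-q->2
step 2: apply R1 at {0↦2, 1↦4}  → |V|=4 |E|=0  E = ∅
final graph: no rule applies after step 2
NF edges: []

Answer: (no edges)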